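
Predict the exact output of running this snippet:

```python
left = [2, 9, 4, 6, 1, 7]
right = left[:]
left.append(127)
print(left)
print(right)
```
[2, 9, 4, 6, 1, 7, 127]
[2, 9, 4, 6, 1, 7]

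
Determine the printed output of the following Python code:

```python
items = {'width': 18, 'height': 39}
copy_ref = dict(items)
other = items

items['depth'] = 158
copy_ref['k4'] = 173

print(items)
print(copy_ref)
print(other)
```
{'width': 18, 'height': 39, 'depth': 158}
{'width': 18, 'height': 39, 'k4': 173}
{'width': 18, 'height': 39, 'depth': 158}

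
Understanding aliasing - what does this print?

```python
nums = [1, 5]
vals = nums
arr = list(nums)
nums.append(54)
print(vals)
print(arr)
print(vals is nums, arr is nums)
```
[1, 5, 54]
[1, 5]
True False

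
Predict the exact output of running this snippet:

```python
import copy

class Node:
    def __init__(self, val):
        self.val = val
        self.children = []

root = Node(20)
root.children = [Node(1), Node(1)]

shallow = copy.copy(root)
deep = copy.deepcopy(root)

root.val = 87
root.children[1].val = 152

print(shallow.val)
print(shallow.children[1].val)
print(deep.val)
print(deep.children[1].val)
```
20
152
20
1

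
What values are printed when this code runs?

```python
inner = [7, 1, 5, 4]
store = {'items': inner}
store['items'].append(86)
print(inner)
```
[7, 1, 5, 4, 86]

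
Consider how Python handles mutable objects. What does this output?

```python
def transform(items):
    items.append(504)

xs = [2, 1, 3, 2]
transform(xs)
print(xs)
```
[2, 1, 3, 2, 504]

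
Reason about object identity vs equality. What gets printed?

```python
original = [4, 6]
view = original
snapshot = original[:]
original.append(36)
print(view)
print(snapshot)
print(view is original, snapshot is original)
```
[4, 6, 36]
[4, 6]
True False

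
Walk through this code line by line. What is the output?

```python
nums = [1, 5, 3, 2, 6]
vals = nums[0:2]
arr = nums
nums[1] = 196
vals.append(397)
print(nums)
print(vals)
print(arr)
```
[1, 196, 3, 2, 6]
[1, 5, 397]
[1, 196, 3, 2, 6]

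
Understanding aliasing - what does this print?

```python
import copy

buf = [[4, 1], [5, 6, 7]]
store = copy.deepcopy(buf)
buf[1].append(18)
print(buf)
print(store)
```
[[4, 1], [5, 6, 7, 18]]
[[4, 1], [5, 6, 7]]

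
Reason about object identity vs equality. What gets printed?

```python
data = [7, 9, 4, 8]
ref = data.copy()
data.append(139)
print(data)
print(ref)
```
[7, 9, 4, 8, 139]
[7, 9, 4, 8]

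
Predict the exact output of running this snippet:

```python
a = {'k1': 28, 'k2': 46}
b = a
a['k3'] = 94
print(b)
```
{'k1': 28, 'k2': 46, 'k3': 94}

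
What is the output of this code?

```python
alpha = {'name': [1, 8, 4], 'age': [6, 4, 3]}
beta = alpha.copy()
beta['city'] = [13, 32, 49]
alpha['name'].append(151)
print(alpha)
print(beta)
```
{'name': [1, 8, 4, 151], 'age': [6, 4, 3]}
{'name': [1, 8, 4, 151], 'age': [6, 4, 3], 'city': [13, 32, 49]}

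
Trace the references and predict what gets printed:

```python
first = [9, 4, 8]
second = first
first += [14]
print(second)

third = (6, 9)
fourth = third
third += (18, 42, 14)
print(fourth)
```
[9, 4, 8, 14]
(6, 9)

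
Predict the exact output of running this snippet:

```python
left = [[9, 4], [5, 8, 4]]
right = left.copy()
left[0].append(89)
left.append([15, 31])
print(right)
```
[[9, 4, 89], [5, 8, 4]]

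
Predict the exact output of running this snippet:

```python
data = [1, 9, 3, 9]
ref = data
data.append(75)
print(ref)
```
[1, 9, 3, 9, 75]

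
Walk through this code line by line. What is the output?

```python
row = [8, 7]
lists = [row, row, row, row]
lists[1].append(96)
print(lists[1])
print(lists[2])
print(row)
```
[8, 7, 96]
[8, 7, 96]
[8, 7, 96]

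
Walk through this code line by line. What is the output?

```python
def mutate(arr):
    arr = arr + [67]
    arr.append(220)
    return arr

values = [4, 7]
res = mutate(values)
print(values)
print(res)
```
[4, 7]
[4, 7, 67, 220]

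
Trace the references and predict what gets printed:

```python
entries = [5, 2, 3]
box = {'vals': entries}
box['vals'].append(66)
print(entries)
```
[5, 2, 3, 66]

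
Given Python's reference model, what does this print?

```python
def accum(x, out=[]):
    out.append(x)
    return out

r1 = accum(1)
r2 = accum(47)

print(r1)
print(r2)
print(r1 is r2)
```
[1, 47]
[1, 47]
True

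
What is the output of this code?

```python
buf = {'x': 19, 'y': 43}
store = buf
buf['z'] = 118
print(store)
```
{'x': 19, 'y': 43, 'z': 118}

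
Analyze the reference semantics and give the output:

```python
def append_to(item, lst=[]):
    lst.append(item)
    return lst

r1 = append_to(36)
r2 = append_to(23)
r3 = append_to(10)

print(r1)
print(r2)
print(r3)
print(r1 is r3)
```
[36, 23, 10]
[36, 23, 10]
[36, 23, 10]
True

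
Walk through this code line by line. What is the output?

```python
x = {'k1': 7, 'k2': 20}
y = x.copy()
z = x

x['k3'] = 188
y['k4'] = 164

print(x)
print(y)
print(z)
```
{'k1': 7, 'k2': 20, 'k3': 188}
{'k1': 7, 'k2': 20, 'k4': 164}
{'k1': 7, 'k2': 20, 'k3': 188}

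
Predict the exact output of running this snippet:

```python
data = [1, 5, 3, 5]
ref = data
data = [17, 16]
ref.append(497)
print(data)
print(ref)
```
[17, 16]
[1, 5, 3, 5, 497]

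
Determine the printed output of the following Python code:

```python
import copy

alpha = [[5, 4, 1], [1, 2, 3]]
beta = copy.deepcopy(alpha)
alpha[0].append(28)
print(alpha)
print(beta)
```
[[5, 4, 1, 28], [1, 2, 3]]
[[5, 4, 1], [1, 2, 3]]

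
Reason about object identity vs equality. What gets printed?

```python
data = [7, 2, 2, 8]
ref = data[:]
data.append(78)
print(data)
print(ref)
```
[7, 2, 2, 8, 78]
[7, 2, 2, 8]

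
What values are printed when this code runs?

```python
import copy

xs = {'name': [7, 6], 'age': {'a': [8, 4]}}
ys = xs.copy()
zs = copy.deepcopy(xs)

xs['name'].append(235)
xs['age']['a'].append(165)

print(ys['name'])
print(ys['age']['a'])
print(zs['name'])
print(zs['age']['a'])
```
[7, 6, 235]
[8, 4, 165]
[7, 6]
[8, 4]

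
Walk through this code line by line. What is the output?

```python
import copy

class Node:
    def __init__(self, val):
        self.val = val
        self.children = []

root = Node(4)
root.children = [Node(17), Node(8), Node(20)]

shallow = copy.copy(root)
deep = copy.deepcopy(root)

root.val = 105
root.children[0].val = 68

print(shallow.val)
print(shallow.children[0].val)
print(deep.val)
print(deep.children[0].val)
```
4
68
4
17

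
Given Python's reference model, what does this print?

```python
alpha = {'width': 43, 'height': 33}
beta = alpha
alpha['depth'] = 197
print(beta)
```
{'width': 43, 'height': 33, 'depth': 197}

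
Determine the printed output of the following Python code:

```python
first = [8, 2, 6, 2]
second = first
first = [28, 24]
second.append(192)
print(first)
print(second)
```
[28, 24]
[8, 2, 6, 2, 192]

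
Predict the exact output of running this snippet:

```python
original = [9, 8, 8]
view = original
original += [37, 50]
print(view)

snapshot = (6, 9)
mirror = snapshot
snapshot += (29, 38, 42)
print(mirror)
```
[9, 8, 8, 37, 50]
(6, 9)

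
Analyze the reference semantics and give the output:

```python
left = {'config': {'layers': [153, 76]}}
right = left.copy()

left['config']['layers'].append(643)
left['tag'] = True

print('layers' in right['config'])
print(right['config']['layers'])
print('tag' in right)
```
True
[153, 76, 643]
False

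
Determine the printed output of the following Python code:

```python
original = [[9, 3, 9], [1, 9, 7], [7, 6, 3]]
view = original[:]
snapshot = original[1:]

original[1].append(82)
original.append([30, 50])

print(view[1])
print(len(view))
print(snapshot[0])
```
[1, 9, 7, 82]
3
[1, 9, 7, 82]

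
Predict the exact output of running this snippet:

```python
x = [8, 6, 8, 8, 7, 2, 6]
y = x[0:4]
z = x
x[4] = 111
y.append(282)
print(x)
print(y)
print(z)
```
[8, 6, 8, 8, 111, 2, 6]
[8, 6, 8, 8, 282]
[8, 6, 8, 8, 111, 2, 6]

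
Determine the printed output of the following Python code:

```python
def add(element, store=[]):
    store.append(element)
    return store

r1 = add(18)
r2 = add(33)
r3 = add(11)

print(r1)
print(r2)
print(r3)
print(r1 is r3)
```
[18, 33, 11]
[18, 33, 11]
[18, 33, 11]
True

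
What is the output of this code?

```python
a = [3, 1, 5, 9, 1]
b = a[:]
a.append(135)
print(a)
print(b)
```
[3, 1, 5, 9, 1, 135]
[3, 1, 5, 9, 1]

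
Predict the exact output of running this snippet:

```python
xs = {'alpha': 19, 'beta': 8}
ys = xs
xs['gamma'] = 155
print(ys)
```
{'alpha': 19, 'beta': 8, 'gamma': 155}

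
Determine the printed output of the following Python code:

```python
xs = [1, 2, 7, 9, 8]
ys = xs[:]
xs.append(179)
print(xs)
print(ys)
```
[1, 2, 7, 9, 8, 179]
[1, 2, 7, 9, 8]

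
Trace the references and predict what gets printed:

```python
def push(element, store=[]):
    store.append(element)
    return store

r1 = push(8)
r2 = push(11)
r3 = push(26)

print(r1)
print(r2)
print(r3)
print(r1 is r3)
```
[8, 11, 26]
[8, 11, 26]
[8, 11, 26]
True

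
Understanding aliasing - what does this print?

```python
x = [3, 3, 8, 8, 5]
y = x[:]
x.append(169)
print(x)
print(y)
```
[3, 3, 8, 8, 5, 169]
[3, 3, 8, 8, 5]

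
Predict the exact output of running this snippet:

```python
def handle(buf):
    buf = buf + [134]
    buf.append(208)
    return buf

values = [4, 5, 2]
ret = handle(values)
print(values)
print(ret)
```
[4, 5, 2]
[4, 5, 2, 134, 208]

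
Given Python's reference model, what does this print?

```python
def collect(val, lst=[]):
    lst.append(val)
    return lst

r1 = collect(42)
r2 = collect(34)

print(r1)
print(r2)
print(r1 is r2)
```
[42, 34]
[42, 34]
True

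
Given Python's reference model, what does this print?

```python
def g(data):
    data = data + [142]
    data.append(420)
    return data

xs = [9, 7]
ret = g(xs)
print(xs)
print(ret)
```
[9, 7]
[9, 7, 142, 420]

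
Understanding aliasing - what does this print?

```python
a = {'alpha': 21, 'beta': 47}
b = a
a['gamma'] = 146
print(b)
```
{'alpha': 21, 'beta': 47, 'gamma': 146}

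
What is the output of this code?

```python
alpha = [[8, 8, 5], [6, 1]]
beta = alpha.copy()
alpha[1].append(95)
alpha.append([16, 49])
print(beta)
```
[[8, 8, 5], [6, 1, 95]]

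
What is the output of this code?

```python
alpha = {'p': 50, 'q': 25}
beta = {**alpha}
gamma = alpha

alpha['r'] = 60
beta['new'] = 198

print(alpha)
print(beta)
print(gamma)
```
{'p': 50, 'q': 25, 'r': 60}
{'p': 50, 'q': 25, 'new': 198}
{'p': 50, 'q': 25, 'r': 60}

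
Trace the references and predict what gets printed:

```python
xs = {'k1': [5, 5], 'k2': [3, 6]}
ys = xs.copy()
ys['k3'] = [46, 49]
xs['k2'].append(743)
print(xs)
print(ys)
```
{'k1': [5, 5], 'k2': [3, 6, 743]}
{'k1': [5, 5], 'k2': [3, 6, 743], 'k3': [46, 49]}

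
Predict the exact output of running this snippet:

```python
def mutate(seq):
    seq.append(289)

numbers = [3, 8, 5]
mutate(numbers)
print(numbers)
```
[3, 8, 5, 289]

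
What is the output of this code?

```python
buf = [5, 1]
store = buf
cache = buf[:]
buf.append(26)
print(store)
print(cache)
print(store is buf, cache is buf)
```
[5, 1, 26]
[5, 1]
True False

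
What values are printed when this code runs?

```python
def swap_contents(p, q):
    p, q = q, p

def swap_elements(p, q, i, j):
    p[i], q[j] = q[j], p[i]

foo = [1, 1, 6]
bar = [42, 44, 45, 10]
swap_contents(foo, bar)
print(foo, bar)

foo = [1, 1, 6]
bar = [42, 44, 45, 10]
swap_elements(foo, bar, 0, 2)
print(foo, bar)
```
[1, 1, 6] [42, 44, 45, 10]
[45, 1, 6] [42, 44, 1, 10]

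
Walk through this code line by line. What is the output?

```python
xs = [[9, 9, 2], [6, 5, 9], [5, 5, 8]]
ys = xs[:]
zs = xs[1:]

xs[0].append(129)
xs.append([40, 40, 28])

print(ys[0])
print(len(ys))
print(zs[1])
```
[9, 9, 2, 129]
3
[5, 5, 8]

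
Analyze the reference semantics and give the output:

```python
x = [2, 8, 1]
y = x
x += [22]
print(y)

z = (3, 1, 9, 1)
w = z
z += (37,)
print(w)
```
[2, 8, 1, 22]
(3, 1, 9, 1)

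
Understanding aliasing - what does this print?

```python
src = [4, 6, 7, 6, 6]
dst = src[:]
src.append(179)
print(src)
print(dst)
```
[4, 6, 7, 6, 6, 179]
[4, 6, 7, 6, 6]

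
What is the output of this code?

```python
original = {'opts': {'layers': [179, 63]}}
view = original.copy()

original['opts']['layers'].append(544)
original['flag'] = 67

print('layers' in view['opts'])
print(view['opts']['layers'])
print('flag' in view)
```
True
[179, 63, 544]
False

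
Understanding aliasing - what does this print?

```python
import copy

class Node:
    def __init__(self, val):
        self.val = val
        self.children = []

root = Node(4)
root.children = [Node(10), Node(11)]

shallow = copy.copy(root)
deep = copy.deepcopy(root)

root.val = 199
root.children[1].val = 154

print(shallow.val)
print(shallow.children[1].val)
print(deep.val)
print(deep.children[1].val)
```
4
154
4
11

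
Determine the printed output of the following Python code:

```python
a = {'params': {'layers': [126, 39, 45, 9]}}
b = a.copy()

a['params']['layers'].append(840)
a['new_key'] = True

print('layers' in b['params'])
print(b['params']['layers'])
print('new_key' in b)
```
True
[126, 39, 45, 9, 840]
False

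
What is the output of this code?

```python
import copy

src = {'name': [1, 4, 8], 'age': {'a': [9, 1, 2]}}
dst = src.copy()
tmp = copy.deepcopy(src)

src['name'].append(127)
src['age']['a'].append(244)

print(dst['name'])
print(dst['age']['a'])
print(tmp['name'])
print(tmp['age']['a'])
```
[1, 4, 8, 127]
[9, 1, 2, 244]
[1, 4, 8]
[9, 1, 2]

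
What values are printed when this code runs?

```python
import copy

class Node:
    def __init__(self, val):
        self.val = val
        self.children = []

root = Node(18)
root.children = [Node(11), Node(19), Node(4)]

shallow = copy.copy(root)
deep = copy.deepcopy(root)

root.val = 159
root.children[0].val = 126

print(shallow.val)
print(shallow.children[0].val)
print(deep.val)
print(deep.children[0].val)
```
18
126
18
11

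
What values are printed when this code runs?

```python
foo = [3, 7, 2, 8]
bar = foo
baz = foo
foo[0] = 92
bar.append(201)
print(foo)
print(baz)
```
[92, 7, 2, 8, 201]
[92, 7, 2, 8, 201]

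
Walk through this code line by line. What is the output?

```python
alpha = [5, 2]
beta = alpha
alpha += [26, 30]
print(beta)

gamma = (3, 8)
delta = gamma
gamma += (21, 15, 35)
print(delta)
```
[5, 2, 26, 30]
(3, 8)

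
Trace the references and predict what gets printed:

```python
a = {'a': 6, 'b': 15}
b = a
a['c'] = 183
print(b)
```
{'a': 6, 'b': 15, 'c': 183}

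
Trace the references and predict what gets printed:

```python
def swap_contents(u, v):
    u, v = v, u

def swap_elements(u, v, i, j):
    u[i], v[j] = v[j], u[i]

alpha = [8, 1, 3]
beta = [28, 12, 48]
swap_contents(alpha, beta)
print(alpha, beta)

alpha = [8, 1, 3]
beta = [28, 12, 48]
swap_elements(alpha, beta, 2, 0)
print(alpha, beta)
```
[8, 1, 3] [28, 12, 48]
[8, 1, 28] [3, 12, 48]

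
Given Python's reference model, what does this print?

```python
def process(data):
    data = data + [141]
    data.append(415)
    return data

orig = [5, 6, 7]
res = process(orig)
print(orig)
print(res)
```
[5, 6, 7]
[5, 6, 7, 141, 415]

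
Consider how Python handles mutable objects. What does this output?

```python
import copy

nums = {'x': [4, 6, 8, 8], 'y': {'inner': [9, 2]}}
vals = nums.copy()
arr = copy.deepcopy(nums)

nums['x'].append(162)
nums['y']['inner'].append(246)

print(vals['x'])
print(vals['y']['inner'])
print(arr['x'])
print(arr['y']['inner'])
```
[4, 6, 8, 8, 162]
[9, 2, 246]
[4, 6, 8, 8]
[9, 2]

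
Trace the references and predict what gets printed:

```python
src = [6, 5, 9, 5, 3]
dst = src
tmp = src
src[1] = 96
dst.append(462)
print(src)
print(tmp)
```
[6, 96, 9, 5, 3, 462]
[6, 96, 9, 5, 3, 462]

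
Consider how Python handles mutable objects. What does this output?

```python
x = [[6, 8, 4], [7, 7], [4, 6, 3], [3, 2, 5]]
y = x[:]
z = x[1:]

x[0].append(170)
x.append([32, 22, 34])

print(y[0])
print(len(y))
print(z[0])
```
[6, 8, 4, 170]
4
[7, 7]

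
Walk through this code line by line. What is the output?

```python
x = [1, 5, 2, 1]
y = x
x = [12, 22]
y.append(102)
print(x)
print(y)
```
[12, 22]
[1, 5, 2, 1, 102]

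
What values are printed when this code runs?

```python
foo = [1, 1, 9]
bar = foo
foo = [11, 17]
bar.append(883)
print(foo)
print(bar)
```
[11, 17]
[1, 1, 9, 883]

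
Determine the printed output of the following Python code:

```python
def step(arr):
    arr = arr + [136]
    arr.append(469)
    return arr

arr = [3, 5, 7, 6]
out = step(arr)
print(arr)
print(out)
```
[3, 5, 7, 6]
[3, 5, 7, 6, 136, 469]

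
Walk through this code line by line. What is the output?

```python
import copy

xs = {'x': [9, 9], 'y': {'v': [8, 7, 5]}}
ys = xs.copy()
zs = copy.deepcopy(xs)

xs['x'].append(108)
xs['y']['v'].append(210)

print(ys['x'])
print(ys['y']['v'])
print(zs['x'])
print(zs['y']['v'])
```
[9, 9, 108]
[8, 7, 5, 210]
[9, 9]
[8, 7, 5]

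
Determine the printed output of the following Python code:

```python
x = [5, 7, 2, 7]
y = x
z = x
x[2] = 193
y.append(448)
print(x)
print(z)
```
[5, 7, 193, 7, 448]
[5, 7, 193, 7, 448]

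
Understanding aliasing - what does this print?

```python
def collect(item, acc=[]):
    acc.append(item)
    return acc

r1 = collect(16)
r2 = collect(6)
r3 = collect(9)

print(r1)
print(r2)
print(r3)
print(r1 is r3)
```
[16, 6, 9]
[16, 6, 9]
[16, 6, 9]
True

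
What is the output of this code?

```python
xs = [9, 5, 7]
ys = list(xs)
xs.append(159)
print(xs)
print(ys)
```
[9, 5, 7, 159]
[9, 5, 7]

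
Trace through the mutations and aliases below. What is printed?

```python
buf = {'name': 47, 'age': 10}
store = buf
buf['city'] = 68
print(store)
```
{'name': 47, 'age': 10, 'city': 68}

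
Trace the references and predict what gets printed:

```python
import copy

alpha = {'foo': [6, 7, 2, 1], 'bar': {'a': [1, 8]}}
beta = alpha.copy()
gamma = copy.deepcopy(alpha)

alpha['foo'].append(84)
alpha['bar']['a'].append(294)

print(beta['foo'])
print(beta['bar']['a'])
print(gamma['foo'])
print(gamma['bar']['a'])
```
[6, 7, 2, 1, 84]
[1, 8, 294]
[6, 7, 2, 1]
[1, 8]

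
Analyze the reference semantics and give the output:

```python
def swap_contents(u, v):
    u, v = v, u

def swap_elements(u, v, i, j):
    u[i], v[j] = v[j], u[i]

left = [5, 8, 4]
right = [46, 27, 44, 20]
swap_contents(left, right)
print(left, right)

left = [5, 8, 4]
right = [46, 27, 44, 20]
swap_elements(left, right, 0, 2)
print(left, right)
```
[5, 8, 4] [46, 27, 44, 20]
[44, 8, 4] [46, 27, 5, 20]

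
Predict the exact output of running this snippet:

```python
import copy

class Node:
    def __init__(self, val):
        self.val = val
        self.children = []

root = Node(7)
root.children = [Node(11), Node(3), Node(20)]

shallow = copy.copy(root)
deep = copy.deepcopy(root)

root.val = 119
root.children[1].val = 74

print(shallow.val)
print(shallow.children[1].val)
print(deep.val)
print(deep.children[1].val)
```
7
74
7
3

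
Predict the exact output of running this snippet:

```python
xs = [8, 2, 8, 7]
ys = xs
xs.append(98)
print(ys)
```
[8, 2, 8, 7, 98]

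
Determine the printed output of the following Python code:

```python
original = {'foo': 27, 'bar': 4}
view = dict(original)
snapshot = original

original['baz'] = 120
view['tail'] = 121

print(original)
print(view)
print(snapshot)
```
{'foo': 27, 'bar': 4, 'baz': 120}
{'foo': 27, 'bar': 4, 'tail': 121}
{'foo': 27, 'bar': 4, 'baz': 120}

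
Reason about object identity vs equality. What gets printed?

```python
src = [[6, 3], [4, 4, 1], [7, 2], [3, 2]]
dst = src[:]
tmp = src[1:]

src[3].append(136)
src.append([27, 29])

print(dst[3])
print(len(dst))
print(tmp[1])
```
[3, 2, 136]
4
[7, 2]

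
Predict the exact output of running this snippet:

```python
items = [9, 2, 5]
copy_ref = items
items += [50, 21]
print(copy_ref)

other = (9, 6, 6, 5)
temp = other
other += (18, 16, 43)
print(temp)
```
[9, 2, 5, 50, 21]
(9, 6, 6, 5)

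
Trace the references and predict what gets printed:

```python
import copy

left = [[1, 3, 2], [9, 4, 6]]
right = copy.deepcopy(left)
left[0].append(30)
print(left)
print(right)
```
[[1, 3, 2, 30], [9, 4, 6]]
[[1, 3, 2], [9, 4, 6]]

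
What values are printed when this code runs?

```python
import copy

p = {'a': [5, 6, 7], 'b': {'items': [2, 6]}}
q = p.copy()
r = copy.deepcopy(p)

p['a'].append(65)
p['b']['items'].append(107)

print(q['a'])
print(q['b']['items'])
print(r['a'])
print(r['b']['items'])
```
[5, 6, 7, 65]
[2, 6, 107]
[5, 6, 7]
[2, 6]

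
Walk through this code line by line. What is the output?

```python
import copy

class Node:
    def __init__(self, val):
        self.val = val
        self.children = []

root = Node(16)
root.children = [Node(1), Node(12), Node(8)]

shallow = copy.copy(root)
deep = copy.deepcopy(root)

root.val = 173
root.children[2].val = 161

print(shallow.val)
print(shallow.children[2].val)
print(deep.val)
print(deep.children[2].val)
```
16
161
16
8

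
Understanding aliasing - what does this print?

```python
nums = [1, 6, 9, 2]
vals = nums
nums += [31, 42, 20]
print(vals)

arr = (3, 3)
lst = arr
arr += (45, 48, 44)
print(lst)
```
[1, 6, 9, 2, 31, 42, 20]
(3, 3)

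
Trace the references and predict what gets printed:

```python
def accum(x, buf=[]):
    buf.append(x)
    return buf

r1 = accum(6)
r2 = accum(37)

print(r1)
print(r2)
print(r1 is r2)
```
[6, 37]
[6, 37]
True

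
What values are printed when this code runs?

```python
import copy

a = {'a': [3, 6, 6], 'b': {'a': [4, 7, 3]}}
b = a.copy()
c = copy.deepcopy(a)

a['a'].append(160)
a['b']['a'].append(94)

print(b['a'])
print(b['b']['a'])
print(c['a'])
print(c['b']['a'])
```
[3, 6, 6, 160]
[4, 7, 3, 94]
[3, 6, 6]
[4, 7, 3]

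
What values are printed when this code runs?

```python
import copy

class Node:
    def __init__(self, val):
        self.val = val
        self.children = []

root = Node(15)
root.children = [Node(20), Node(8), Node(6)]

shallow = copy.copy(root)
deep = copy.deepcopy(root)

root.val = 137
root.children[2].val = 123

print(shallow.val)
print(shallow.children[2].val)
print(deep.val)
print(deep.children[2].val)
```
15
123
15
6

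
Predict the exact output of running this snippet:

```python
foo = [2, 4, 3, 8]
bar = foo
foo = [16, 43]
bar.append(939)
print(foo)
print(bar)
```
[16, 43]
[2, 4, 3, 8, 939]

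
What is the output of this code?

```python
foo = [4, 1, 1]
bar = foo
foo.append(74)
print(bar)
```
[4, 1, 1, 74]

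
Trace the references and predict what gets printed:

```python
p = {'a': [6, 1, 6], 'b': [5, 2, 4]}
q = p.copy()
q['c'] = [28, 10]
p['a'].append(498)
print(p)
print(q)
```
{'a': [6, 1, 6, 498], 'b': [5, 2, 4]}
{'a': [6, 1, 6, 498], 'b': [5, 2, 4], 'c': [28, 10]}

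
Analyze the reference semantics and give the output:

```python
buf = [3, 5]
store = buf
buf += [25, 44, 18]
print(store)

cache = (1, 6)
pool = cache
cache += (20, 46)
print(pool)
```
[3, 5, 25, 44, 18]
(1, 6)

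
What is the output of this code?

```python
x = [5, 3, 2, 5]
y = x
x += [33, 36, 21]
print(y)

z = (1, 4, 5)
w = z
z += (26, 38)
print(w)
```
[5, 3, 2, 5, 33, 36, 21]
(1, 4, 5)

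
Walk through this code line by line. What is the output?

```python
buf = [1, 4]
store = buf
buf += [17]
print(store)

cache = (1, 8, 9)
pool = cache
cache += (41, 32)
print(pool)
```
[1, 4, 17]
(1, 8, 9)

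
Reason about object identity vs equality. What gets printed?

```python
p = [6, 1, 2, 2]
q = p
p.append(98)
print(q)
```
[6, 1, 2, 2, 98]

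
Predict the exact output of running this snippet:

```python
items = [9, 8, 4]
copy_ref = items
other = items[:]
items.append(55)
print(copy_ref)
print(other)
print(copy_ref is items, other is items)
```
[9, 8, 4, 55]
[9, 8, 4]
True False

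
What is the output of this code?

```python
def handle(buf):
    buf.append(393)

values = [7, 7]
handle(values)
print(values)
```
[7, 7, 393]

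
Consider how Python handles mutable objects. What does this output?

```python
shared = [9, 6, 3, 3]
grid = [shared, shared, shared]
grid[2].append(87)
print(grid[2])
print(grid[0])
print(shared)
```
[9, 6, 3, 3, 87]
[9, 6, 3, 3, 87]
[9, 6, 3, 3, 87]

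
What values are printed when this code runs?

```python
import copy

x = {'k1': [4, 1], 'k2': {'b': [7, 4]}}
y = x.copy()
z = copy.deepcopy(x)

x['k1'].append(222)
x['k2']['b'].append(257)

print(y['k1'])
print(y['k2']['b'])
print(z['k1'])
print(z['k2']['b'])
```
[4, 1, 222]
[7, 4, 257]
[4, 1]
[7, 4]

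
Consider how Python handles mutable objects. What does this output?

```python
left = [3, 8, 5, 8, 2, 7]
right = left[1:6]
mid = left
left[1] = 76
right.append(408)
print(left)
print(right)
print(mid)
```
[3, 76, 5, 8, 2, 7]
[8, 5, 8, 2, 7, 408]
[3, 76, 5, 8, 2, 7]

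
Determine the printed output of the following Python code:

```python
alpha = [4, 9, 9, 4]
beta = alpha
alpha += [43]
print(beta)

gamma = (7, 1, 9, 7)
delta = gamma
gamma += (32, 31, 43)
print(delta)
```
[4, 9, 9, 4, 43]
(7, 1, 9, 7)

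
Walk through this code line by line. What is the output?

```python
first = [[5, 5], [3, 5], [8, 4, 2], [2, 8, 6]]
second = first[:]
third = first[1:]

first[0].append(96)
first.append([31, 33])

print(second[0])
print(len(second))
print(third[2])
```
[5, 5, 96]
4
[2, 8, 6]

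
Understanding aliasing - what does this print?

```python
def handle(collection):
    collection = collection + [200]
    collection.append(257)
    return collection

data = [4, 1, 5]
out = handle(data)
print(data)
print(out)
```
[4, 1, 5]
[4, 1, 5, 200, 257]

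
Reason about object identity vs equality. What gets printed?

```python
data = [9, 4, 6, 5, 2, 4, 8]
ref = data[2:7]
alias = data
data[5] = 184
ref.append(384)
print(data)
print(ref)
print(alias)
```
[9, 4, 6, 5, 2, 184, 8]
[6, 5, 2, 4, 8, 384]
[9, 4, 6, 5, 2, 184, 8]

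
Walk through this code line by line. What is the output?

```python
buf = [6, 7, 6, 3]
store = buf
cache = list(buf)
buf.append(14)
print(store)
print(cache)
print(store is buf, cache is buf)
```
[6, 7, 6, 3, 14]
[6, 7, 6, 3]
True False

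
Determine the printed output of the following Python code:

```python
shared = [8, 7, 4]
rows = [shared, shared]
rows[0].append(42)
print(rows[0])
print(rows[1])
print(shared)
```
[8, 7, 4, 42]
[8, 7, 4, 42]
[8, 7, 4, 42]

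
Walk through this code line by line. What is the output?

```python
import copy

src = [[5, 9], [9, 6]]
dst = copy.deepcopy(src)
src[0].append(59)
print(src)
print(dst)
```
[[5, 9, 59], [9, 6]]
[[5, 9], [9, 6]]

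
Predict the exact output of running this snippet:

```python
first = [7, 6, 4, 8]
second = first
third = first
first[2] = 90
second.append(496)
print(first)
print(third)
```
[7, 6, 90, 8, 496]
[7, 6, 90, 8, 496]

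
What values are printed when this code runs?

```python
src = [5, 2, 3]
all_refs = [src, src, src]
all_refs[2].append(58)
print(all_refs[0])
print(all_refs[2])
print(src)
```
[5, 2, 3, 58]
[5, 2, 3, 58]
[5, 2, 3, 58]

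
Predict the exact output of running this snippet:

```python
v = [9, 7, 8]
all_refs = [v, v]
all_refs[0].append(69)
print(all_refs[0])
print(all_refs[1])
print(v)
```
[9, 7, 8, 69]
[9, 7, 8, 69]
[9, 7, 8, 69]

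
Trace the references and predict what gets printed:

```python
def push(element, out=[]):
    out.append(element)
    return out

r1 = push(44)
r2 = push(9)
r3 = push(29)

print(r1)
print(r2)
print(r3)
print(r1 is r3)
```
[44, 9, 29]
[44, 9, 29]
[44, 9, 29]
True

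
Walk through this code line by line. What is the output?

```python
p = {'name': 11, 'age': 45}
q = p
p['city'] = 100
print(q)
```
{'name': 11, 'age': 45, 'city': 100}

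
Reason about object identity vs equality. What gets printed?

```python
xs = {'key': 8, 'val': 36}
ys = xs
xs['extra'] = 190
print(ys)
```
{'key': 8, 'val': 36, 'extra': 190}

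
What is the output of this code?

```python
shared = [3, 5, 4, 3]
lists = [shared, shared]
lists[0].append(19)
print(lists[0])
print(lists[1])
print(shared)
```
[3, 5, 4, 3, 19]
[3, 5, 4, 3, 19]
[3, 5, 4, 3, 19]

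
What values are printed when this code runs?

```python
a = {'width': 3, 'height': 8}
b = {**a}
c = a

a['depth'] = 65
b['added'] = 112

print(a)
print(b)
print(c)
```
{'width': 3, 'height': 8, 'depth': 65}
{'width': 3, 'height': 8, 'added': 112}
{'width': 3, 'height': 8, 'depth': 65}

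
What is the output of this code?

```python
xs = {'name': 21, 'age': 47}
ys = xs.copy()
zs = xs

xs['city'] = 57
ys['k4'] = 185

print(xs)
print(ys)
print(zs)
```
{'name': 21, 'age': 47, 'city': 57}
{'name': 21, 'age': 47, 'k4': 185}
{'name': 21, 'age': 47, 'city': 57}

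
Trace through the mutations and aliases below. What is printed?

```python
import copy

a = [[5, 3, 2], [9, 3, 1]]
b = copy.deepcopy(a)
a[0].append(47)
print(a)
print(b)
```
[[5, 3, 2, 47], [9, 3, 1]]
[[5, 3, 2], [9, 3, 1]]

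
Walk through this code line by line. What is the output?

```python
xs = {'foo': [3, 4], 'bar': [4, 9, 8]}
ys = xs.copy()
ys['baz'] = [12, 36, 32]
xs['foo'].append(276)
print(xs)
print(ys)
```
{'foo': [3, 4, 276], 'bar': [4, 9, 8]}
{'foo': [3, 4, 276], 'bar': [4, 9, 8], 'baz': [12, 36, 32]}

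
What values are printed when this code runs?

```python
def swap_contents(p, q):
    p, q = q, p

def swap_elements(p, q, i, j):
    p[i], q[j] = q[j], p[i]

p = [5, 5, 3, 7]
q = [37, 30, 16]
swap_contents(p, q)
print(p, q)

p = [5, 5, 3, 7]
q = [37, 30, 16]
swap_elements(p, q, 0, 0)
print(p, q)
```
[5, 5, 3, 7] [37, 30, 16]
[37, 5, 3, 7] [5, 30, 16]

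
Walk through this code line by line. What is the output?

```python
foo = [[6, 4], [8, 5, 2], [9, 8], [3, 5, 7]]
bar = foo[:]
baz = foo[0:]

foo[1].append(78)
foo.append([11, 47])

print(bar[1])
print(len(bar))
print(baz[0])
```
[8, 5, 2, 78]
4
[6, 4]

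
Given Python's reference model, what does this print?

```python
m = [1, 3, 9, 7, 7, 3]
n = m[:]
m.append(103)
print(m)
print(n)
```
[1, 3, 9, 7, 7, 3, 103]
[1, 3, 9, 7, 7, 3]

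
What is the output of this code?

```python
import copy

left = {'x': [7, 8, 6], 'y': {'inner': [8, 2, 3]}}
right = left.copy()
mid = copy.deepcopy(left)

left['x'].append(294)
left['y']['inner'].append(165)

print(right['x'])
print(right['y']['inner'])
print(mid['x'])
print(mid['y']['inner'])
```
[7, 8, 6, 294]
[8, 2, 3, 165]
[7, 8, 6]
[8, 2, 3]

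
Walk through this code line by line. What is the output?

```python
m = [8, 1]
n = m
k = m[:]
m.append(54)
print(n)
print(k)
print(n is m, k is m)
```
[8, 1, 54]
[8, 1]
True False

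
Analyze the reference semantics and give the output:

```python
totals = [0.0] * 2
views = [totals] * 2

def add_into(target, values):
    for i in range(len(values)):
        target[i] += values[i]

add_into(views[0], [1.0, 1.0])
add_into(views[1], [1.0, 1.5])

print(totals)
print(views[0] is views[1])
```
[2.0, 2.5]
True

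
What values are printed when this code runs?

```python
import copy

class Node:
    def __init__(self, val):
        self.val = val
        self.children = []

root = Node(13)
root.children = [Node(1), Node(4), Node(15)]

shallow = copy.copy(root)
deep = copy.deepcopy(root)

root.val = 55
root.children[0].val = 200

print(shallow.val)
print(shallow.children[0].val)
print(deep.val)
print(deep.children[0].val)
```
13
200
13
1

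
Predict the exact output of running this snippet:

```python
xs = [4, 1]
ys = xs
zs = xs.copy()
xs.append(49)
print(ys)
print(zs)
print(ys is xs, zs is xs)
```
[4, 1, 49]
[4, 1]
True False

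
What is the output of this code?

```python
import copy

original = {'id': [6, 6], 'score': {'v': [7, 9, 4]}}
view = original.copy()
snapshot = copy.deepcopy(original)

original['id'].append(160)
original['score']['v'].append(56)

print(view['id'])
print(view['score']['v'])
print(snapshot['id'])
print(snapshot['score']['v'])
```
[6, 6, 160]
[7, 9, 4, 56]
[6, 6]
[7, 9, 4]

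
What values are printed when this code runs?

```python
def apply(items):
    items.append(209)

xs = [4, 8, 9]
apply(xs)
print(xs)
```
[4, 8, 9, 209]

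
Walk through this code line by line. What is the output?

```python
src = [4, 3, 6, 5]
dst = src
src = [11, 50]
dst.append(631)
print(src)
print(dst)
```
[11, 50]
[4, 3, 6, 5, 631]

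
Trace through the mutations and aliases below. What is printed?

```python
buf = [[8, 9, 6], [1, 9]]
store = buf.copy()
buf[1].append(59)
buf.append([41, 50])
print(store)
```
[[8, 9, 6], [1, 9, 59]]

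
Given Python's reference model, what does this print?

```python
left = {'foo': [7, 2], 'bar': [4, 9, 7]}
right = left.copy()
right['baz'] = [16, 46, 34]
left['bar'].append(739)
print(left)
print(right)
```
{'foo': [7, 2], 'bar': [4, 9, 7, 739]}
{'foo': [7, 2], 'bar': [4, 9, 7, 739], 'baz': [16, 46, 34]}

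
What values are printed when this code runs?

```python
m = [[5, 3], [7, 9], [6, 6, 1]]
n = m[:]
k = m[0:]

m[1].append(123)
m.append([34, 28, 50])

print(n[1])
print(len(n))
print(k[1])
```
[7, 9, 123]
3
[7, 9, 123]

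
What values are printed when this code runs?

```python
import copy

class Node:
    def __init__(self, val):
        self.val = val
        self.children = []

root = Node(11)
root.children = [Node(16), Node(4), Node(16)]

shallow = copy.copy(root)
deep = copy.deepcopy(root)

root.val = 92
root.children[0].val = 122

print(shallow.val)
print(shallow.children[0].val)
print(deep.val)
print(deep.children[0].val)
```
11
122
11
16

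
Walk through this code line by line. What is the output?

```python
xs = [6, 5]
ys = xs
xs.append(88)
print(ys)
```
[6, 5, 88]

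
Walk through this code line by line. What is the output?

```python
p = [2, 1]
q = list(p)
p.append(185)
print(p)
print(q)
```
[2, 1, 185]
[2, 1]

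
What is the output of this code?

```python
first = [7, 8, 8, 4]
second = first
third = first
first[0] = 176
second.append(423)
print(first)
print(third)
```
[176, 8, 8, 4, 423]
[176, 8, 8, 4, 423]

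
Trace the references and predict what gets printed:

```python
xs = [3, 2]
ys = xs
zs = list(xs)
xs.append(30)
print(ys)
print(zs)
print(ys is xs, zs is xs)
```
[3, 2, 30]
[3, 2]
True False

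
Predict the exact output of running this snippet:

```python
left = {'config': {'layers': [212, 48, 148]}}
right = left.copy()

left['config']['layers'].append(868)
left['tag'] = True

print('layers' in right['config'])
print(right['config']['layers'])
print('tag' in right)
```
True
[212, 48, 148, 868]
False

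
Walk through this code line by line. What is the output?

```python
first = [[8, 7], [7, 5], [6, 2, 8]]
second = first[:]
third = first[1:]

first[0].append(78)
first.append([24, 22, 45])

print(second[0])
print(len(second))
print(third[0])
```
[8, 7, 78]
3
[7, 5]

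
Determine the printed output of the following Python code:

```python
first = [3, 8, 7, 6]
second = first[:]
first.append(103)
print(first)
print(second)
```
[3, 8, 7, 6, 103]
[3, 8, 7, 6]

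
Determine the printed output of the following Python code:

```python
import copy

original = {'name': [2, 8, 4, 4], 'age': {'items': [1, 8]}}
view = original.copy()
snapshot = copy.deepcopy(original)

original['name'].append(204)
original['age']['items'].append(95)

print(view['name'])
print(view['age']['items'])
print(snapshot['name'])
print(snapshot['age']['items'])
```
[2, 8, 4, 4, 204]
[1, 8, 95]
[2, 8, 4, 4]
[1, 8]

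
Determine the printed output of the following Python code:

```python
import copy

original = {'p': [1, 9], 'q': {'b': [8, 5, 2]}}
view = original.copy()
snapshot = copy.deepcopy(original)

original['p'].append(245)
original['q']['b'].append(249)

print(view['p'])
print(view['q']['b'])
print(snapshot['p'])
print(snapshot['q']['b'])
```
[1, 9, 245]
[8, 5, 2, 249]
[1, 9]
[8, 5, 2]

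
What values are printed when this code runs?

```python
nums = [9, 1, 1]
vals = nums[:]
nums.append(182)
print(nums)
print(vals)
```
[9, 1, 1, 182]
[9, 1, 1]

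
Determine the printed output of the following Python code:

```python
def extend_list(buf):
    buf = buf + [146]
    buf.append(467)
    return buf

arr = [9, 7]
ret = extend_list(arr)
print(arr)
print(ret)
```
[9, 7]
[9, 7, 146, 467]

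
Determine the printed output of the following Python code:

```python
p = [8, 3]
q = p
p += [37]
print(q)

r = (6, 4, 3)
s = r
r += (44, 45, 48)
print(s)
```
[8, 3, 37]
(6, 4, 3)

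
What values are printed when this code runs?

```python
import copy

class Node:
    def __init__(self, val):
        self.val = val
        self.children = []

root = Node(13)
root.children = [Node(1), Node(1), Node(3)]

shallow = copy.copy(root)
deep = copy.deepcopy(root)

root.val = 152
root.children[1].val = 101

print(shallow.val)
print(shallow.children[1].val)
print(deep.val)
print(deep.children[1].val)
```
13
101
13
1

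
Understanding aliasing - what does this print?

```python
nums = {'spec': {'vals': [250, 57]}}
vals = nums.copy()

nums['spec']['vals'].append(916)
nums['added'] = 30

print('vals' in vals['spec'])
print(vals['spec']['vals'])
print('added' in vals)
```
True
[250, 57, 916]
False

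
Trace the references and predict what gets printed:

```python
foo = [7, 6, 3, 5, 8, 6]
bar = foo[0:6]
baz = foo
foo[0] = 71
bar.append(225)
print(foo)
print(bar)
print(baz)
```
[71, 6, 3, 5, 8, 6]
[7, 6, 3, 5, 8, 6, 225]
[71, 6, 3, 5, 8, 6]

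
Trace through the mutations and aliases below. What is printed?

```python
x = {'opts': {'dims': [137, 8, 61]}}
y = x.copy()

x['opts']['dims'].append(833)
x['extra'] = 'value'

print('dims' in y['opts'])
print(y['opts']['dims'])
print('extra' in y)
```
True
[137, 8, 61, 833]
False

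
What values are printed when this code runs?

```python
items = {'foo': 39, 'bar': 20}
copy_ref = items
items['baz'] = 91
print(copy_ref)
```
{'foo': 39, 'bar': 20, 'baz': 91}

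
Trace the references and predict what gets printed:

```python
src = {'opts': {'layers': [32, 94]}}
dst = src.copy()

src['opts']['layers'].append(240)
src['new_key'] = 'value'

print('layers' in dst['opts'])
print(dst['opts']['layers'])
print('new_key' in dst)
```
True
[32, 94, 240]
False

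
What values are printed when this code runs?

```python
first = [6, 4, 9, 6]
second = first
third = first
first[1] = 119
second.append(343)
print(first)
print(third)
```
[6, 119, 9, 6, 343]
[6, 119, 9, 6, 343]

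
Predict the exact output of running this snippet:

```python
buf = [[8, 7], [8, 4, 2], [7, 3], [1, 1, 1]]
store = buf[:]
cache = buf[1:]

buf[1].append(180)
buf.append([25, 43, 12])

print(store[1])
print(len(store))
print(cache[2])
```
[8, 4, 2, 180]
4
[1, 1, 1]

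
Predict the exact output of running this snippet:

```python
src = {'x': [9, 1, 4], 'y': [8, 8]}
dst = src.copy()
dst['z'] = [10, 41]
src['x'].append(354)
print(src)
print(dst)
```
{'x': [9, 1, 4, 354], 'y': [8, 8]}
{'x': [9, 1, 4, 354], 'y': [8, 8], 'z': [10, 41]}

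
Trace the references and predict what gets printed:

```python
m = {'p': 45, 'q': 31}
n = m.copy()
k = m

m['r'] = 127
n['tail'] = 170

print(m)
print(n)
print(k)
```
{'p': 45, 'q': 31, 'r': 127}
{'p': 45, 'q': 31, 'tail': 170}
{'p': 45, 'q': 31, 'r': 127}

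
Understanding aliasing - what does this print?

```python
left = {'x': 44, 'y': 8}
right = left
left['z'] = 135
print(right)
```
{'x': 44, 'y': 8, 'z': 135}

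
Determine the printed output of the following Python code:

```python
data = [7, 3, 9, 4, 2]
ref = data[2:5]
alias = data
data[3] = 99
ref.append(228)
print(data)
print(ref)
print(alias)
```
[7, 3, 9, 99, 2]
[9, 4, 2, 228]
[7, 3, 9, 99, 2]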